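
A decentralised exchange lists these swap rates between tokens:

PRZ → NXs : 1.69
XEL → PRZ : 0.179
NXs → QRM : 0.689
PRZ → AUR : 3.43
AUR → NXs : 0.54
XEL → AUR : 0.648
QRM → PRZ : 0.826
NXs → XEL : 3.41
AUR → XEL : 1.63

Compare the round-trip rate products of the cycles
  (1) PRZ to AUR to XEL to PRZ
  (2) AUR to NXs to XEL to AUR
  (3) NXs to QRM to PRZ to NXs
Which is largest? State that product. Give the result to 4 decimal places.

(1) 3.43 × 1.63 × 0.179 = 1.00077
(2) 0.54 × 3.41 × 0.648 = 1.19323
(3) 0.689 × 0.826 × 1.69 = 0.96180
Highest is cycle (2) at 1.1932 (>1, arbitrage).

1.1932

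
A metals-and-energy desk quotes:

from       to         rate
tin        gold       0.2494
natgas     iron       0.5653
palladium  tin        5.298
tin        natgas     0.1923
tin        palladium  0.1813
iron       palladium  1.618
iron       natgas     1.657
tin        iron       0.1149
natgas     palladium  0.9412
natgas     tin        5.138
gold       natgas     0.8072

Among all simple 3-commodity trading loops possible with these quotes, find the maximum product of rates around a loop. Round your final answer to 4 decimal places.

1.0344

natgas→tin→gold→natgas: 5.138 × 0.2494 × 0.8072 = 1.03436
tin→iron→palladium→tin: 0.1149 × 1.618 × 5.298 = 0.98494
natgas→tin→iron→natgas: 5.138 × 0.1149 × 1.657 = 0.97822
natgas→palladium→tin→natgas: 0.9412 × 5.298 × 0.1923 = 0.95890
Maximum is natgas→tin→gold→natgas at 1.0344; arbitrage exists.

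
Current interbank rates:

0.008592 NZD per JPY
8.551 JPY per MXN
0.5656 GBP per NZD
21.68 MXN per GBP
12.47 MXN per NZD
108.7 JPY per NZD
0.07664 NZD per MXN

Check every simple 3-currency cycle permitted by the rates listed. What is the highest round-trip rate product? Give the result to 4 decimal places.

0.9398

NZD→GBP→MXN→NZD: 0.5656 × 21.68 × 0.07664 = 0.93978
NZD→MXN→JPY→NZD: 12.47 × 8.551 × 0.008592 = 0.91617
Maximum is NZD→GBP→MXN→NZD at 0.9398; no arbitrage — every cycle loses value.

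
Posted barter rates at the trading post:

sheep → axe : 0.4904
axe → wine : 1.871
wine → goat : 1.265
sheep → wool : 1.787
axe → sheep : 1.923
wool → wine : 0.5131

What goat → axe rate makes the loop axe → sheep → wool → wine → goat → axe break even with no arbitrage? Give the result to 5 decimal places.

0.44834

Known legs of the cycle: 1.923 × 1.787 × 0.5131 × 1.265 = 2.2304699516715
For no arbitrage the full-cycle product must be 1, so the missing rate is 1 / 2.2304699516715 ≈ 0.4483360.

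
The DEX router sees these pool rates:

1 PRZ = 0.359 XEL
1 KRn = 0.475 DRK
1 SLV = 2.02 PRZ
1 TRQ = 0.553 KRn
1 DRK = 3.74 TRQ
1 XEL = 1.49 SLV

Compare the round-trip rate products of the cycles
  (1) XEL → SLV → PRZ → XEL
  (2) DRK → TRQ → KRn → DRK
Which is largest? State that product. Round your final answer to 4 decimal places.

1.0805

(1) 1.49 × 2.02 × 0.359 = 1.08052
(2) 3.74 × 0.553 × 0.475 = 0.98240
Highest is cycle (1) at 1.0805 (>1, arbitrage).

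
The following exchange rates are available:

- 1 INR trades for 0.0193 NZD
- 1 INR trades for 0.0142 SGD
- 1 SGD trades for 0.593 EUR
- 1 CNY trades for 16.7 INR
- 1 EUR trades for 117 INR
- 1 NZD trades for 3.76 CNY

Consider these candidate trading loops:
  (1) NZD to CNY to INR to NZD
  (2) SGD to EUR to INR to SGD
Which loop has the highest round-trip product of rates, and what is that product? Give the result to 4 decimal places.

1.2119

(1) 3.76 × 16.7 × 0.0193 = 1.21189
(2) 0.593 × 117 × 0.0142 = 0.98521
Highest is cycle (1) at 1.2119 (>1, arbitrage).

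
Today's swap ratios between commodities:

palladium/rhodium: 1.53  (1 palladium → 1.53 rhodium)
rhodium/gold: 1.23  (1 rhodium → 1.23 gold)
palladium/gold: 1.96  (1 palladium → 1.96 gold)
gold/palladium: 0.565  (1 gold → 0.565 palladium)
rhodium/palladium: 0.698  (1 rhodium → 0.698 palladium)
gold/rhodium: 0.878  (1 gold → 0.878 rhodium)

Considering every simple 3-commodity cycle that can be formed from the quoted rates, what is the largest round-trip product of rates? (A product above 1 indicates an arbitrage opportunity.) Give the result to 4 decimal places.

palladium→gold→rhodium→palladium: 1.96 × 0.878 × 0.698 = 1.20117
palladium→rhodium→gold→palladium: 1.53 × 1.23 × 0.565 = 1.06327
Maximum is palladium→gold→rhodium→palladium at 1.2012; arbitrage exists.

1.2012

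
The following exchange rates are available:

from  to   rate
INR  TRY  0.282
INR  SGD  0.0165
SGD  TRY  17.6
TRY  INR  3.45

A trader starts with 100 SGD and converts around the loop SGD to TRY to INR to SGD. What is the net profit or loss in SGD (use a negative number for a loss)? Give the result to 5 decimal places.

0.18800

100 SGD × 17.6 = 1760 TRY
1760 TRY × 3.45 = 6072 INR
6072 INR × 0.0165 = 100.188 SGD
Net change: 100.188 − 100 = 0.188 SGD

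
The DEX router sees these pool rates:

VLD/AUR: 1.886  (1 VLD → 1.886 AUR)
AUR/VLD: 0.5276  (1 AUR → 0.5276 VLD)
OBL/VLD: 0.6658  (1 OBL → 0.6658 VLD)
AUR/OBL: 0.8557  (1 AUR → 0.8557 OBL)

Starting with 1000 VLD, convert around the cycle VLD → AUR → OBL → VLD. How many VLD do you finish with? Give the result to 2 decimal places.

1000 VLD × 1.886 = 1886 AUR
1886 AUR × 0.8557 = 1613.8502 OBL
1613.8502 OBL × 0.6658 = 1074.50146316 VLD

1074.50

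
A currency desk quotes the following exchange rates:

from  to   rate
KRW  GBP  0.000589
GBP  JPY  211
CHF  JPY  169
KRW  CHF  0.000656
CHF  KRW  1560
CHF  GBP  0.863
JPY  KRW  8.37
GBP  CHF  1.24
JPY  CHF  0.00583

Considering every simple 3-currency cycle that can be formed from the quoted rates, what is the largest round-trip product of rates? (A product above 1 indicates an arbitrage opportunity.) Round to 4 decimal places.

GBP→CHF→KRW→GBP: 1.24 × 1560 × 0.000589 = 1.13936
GBP→JPY→CHF→GBP: 211 × 0.00583 × 0.863 = 1.06160
GBP→JPY→KRW→GBP: 211 × 8.37 × 0.000589 = 1.04022
KRW→CHF→JPY→KRW: 0.000656 × 169 × 8.37 = 0.92793
Maximum is GBP→CHF→KRW→GBP at 1.1394; arbitrage exists.

1.1394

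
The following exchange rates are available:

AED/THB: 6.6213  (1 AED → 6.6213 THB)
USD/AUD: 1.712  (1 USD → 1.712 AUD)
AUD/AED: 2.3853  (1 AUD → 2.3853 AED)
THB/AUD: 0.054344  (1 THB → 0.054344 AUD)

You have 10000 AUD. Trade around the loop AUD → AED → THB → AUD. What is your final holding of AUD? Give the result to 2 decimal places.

10000 AUD × 2.3853 = 23853 AED
23853 AED × 6.6213 = 157937.8689 THB
157937.8689 THB × 0.054344 = 8582.9755475016 AUD

8582.98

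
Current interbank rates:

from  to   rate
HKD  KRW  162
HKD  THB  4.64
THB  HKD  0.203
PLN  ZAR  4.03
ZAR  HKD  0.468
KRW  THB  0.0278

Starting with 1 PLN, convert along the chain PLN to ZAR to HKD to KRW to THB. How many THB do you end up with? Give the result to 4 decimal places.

1 PLN × 4.03 = 4.03 ZAR
4.03 ZAR × 0.468 = 1.88604 HKD
1.88604 HKD × 162 = 305.53848 KRW
305.53848 KRW × 0.0278 = 8.493969744 THB

8.4940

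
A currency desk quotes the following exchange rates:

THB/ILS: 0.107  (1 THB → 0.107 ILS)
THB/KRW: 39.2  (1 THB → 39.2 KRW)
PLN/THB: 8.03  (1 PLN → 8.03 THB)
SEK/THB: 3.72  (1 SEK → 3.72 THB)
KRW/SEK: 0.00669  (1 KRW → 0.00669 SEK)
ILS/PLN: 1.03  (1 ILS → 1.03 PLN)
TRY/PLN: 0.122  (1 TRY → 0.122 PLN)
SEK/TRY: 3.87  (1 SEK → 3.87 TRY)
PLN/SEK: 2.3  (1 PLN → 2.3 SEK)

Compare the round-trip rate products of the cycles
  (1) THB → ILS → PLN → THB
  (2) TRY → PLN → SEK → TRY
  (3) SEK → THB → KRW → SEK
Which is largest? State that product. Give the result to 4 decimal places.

(1) 0.107 × 1.03 × 8.03 = 0.88499
(2) 0.122 × 2.3 × 3.87 = 1.08592
(3) 3.72 × 39.2 × 0.00669 = 0.97556
Highest is cycle (2) at 1.0859 (>1, arbitrage).

1.0859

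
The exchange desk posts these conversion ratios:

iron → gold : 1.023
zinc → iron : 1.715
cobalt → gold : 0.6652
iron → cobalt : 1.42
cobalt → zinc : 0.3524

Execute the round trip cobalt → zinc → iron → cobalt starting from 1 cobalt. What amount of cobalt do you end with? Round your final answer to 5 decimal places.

0.85820

1 cobalt × 0.3524 = 0.3524 zinc
0.3524 zinc × 1.715 = 0.604366 iron
0.604366 iron × 1.42 = 0.85819972 cobalt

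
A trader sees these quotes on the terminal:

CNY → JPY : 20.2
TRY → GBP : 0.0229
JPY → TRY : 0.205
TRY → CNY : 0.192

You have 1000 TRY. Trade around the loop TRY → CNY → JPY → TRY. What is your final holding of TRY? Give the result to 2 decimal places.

1000 TRY × 0.192 = 192 CNY
192 CNY × 20.2 = 3878.4 JPY
3878.4 JPY × 0.205 = 795.072 TRY

795.07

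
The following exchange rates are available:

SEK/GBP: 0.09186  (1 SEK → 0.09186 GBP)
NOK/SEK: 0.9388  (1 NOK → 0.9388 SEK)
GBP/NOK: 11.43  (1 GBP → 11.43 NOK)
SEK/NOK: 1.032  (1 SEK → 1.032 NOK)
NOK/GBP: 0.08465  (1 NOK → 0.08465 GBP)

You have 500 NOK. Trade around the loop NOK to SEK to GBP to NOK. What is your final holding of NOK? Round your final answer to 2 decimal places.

500 NOK × 0.9388 = 469.4 SEK
469.4 SEK × 0.09186 = 43.119084 GBP
43.119084 GBP × 11.43 = 492.85113012 NOK

492.85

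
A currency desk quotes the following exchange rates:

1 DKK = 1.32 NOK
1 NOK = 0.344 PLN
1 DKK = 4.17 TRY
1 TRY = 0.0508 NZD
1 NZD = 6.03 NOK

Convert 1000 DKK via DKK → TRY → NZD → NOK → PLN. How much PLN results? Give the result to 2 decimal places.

1000 DKK × 4.17 = 4170 TRY
4170 TRY × 0.0508 = 211.836 NZD
211.836 NZD × 6.03 = 1277.37108 NOK
1277.37108 NOK × 0.344 = 439.41565152 PLN

439.42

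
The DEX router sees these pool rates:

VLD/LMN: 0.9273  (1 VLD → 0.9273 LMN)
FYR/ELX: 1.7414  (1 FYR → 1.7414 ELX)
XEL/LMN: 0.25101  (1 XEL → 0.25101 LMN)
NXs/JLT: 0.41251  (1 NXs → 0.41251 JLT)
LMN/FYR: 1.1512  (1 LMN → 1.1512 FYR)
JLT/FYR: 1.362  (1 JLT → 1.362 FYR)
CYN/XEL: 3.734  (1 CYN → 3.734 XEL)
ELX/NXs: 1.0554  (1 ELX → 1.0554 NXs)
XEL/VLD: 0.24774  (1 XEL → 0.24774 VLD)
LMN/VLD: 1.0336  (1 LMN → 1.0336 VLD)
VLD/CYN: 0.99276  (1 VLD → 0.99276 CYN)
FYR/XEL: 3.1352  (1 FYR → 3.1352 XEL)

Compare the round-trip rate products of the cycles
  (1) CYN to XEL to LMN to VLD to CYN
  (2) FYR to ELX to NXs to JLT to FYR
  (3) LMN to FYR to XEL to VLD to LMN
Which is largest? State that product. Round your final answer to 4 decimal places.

(1) 3.734 × 0.25101 × 1.0336 × 0.99276 = 0.96175
(2) 1.7414 × 1.0554 × 0.41251 × 1.362 = 1.03259
(3) 1.1512 × 3.1352 × 0.24774 × 0.9273 = 0.82915
Highest is cycle (2) at 1.0326 (>1, arbitrage).

1.0326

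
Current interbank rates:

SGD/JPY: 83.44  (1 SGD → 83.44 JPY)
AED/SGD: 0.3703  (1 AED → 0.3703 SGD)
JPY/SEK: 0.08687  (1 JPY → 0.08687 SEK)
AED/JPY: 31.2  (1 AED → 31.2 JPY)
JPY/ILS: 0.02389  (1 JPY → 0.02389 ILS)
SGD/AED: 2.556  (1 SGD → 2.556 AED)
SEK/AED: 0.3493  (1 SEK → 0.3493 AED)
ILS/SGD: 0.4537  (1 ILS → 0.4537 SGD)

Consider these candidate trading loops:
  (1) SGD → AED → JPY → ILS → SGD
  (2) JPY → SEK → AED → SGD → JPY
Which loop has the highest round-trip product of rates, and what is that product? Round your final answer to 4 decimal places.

0.9376

(1) 2.556 × 31.2 × 0.02389 × 0.4537 = 0.86437
(2) 0.08687 × 0.3493 × 0.3703 × 83.44 = 0.93755
Highest is cycle (2) at 0.9376 (≤1, no arbitrage).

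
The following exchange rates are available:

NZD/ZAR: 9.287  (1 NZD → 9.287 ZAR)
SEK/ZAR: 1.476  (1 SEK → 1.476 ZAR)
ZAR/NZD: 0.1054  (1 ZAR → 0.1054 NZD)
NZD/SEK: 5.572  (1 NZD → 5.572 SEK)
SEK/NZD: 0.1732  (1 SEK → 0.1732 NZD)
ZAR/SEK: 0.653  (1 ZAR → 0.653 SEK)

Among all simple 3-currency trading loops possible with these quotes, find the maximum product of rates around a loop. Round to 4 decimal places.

1.0504

NZD→ZAR→SEK→NZD: 9.287 × 0.653 × 0.1732 = 1.05036
NZD→SEK→ZAR→NZD: 5.572 × 1.476 × 0.1054 = 0.86684
Maximum is NZD→ZAR→SEK→NZD at 1.0504; arbitrage exists.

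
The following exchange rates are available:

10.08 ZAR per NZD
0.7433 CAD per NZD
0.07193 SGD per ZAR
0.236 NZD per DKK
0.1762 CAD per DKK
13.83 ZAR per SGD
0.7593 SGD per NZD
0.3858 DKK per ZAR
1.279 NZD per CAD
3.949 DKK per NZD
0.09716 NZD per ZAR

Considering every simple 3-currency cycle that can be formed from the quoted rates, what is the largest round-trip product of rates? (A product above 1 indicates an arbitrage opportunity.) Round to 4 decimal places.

SGD→ZAR→NZD→SGD: 13.83 × 0.09716 × 0.7593 = 1.02029
DKK→NZD→ZAR→DKK: 0.236 × 10.08 × 0.3858 = 0.91777
DKK→CAD→NZD→DKK: 0.1762 × 1.279 × 3.949 = 0.88995
Maximum is SGD→ZAR→NZD→SGD at 1.0203; arbitrage exists.

1.0203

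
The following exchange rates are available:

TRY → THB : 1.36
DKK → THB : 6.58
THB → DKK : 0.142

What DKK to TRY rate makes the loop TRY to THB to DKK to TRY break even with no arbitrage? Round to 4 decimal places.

5.1781

Known legs of the cycle: 1.36 × 0.142 = 0.19312
For no arbitrage the full-cycle product must be 1, so the missing rate is 1 / 0.19312 ≈ 5.178128.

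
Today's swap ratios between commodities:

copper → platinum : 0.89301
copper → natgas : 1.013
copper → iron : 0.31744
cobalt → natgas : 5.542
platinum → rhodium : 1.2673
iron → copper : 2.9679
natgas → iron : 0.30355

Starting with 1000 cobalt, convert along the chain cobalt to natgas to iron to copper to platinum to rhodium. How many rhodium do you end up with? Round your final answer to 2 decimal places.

1000 cobalt × 5.542 = 5542 natgas
5542 natgas × 0.30355 = 1682.2741 iron
1682.2741 iron × 2.9679 = 4992.82130139 copper
4992.82130139 copper × 0.89301 = 4458.6393503542839 platinum
4458.6393503542839 platinum × 1.2673 = 5650.43364870398398647 rhodium

5650.43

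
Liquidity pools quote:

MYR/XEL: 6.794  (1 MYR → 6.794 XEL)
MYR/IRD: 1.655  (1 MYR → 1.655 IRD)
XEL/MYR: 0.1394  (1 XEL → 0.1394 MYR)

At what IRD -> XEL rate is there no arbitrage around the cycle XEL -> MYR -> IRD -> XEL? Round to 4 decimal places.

4.3345

Known legs of the cycle: 0.1394 × 1.655 = 0.230707
For no arbitrage the full-cycle product must be 1, so the missing rate is 1 / 0.230707 ≈ 4.334502.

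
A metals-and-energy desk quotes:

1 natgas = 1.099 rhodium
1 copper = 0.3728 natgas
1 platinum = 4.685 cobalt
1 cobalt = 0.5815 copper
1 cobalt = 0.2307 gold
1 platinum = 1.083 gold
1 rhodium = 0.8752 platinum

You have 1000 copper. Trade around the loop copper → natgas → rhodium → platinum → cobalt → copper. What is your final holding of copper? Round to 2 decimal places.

976.88

1000 copper × 0.3728 = 372.8 natgas
372.8 natgas × 1.099 = 409.7072 rhodium
409.7072 rhodium × 0.8752 = 358.57574144 platinum
358.57574144 platinum × 4.685 = 1679.9273486464 cobalt
1679.9273486464 cobalt × 0.5815 = 976.8777532378816 copper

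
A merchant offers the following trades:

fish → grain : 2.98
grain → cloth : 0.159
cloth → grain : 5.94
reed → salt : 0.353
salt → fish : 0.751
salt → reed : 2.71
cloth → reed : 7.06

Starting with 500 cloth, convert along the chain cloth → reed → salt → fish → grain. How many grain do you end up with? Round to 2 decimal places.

2788.72

500 cloth × 7.06 = 3530 reed
3530 reed × 0.353 = 1246.09 salt
1246.09 salt × 0.751 = 935.81359 fish
935.81359 fish × 2.98 = 2788.7244982 grain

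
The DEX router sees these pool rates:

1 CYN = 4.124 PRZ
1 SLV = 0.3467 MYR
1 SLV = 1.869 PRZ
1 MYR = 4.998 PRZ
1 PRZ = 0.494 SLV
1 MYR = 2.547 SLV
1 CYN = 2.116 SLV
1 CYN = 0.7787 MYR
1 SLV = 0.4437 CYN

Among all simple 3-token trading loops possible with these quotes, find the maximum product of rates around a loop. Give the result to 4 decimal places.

PRZ→SLV→CYN→PRZ: 0.494 × 0.4437 × 4.124 = 0.90393
SLV→CYN→MYR→SLV: 0.4437 × 0.7787 × 2.547 = 0.88001
PRZ→SLV→MYR→PRZ: 0.494 × 0.3467 × 4.998 = 0.85601
Maximum is PRZ→SLV→CYN→PRZ at 0.9039; no arbitrage — every cycle loses value.

0.9039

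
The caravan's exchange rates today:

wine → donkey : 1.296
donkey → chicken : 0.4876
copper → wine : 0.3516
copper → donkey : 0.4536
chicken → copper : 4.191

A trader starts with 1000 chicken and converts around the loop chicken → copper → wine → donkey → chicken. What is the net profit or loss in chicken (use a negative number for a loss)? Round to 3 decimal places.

-68.817

1000 chicken × 4.191 = 4191 copper
4191 copper × 0.3516 = 1473.5556 wine
1473.5556 wine × 1.296 = 1909.7280576 donkey
1909.7280576 donkey × 0.4876 = 931.18340088576 chicken
Net change: 931.18340088576 − 1000 = -68.81659911424 chicken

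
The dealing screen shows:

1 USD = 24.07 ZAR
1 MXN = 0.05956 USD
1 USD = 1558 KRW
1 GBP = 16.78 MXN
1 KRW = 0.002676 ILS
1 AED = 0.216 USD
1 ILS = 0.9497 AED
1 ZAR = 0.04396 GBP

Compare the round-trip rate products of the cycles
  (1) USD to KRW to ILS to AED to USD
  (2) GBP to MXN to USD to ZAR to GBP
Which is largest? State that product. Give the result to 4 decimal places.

1.0575

(1) 1558 × 0.002676 × 0.9497 × 0.216 = 0.85525
(2) 16.78 × 0.05956 × 24.07 × 0.04396 = 1.05750
Highest is cycle (2) at 1.0575 (>1, arbitrage).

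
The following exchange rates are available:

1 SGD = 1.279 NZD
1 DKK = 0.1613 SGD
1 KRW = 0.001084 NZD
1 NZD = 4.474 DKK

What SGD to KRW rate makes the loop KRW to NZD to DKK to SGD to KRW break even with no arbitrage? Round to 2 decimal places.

1278.32

Known legs of the cycle: 0.001084 × 4.474 × 0.1613 = 0.0007822753208
For no arbitrage the full-cycle product must be 1, so the missing rate is 1 / 0.0007822753208 ≈ 1278.3223.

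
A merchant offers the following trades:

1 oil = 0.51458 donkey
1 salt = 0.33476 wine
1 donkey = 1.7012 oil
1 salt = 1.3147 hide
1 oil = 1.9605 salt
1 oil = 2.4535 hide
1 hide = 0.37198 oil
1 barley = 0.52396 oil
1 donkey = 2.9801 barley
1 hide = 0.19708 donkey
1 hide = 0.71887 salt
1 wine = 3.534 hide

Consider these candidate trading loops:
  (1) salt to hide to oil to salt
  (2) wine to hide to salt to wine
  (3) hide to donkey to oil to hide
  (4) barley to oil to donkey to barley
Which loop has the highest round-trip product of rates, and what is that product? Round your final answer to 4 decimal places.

0.9588

(1) 1.3147 × 0.37198 × 1.9605 = 0.95877
(2) 3.534 × 0.71887 × 0.33476 = 0.85045
(3) 0.19708 × 1.7012 × 2.4535 = 0.82259
(4) 0.52396 × 0.51458 × 2.9801 = 0.80349
Highest is cycle (1) at 0.9588 (≤1, no arbitrage).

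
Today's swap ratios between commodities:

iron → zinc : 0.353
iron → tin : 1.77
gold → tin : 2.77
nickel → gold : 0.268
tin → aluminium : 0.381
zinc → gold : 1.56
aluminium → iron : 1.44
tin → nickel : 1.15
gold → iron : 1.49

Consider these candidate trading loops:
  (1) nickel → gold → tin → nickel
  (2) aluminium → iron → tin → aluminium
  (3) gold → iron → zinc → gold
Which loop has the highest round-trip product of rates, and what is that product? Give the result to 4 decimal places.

(1) 0.268 × 2.77 × 1.15 = 0.85371
(2) 1.44 × 1.77 × 0.381 = 0.97109
(3) 1.49 × 0.353 × 1.56 = 0.82051
Highest is cycle (2) at 0.9711 (≤1, no arbitrage).

0.9711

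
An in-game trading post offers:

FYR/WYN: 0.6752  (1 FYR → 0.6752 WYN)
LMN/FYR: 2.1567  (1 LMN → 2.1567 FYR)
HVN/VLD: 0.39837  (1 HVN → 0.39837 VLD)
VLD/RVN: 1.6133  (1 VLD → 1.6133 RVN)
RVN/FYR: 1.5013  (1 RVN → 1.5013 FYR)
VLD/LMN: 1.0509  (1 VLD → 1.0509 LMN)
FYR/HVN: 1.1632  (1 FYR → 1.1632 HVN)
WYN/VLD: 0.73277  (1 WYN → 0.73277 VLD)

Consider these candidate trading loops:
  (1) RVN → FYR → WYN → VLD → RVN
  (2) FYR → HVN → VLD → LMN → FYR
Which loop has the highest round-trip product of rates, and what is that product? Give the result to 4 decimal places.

(1) 1.5013 × 0.6752 × 0.73277 × 1.6133 = 1.19835
(2) 1.1632 × 0.39837 × 1.0509 × 2.1567 = 1.05025
Highest is cycle (1) at 1.1983 (>1, arbitrage).

1.1983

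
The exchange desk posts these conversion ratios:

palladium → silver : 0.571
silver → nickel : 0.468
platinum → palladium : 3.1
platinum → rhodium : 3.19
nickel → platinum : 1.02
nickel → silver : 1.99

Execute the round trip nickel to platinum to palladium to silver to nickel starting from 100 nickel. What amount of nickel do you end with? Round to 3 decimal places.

100 nickel × 1.02 = 102 platinum
102 platinum × 3.1 = 316.2 palladium
316.2 palladium × 0.571 = 180.5502 silver
180.5502 silver × 0.468 = 84.4974936 nickel

84.497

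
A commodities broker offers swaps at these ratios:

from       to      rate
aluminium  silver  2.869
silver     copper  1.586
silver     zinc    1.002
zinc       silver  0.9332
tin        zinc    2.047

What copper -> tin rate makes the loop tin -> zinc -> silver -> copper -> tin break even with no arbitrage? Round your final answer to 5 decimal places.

Known legs of the cycle: 2.047 × 0.9332 × 1.586 = 3.0296729944
For no arbitrage the full-cycle product must be 1, so the missing rate is 1 / 3.0296729944 ≈ 0.3300686.

0.33007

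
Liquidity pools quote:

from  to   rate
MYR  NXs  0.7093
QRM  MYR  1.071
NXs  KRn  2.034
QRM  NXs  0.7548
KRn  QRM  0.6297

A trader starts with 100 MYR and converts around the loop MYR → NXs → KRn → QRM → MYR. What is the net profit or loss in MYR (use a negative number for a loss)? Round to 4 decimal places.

-2.7020

100 MYR × 0.7093 = 70.93 NXs
70.93 NXs × 2.034 = 144.27162 KRn
144.27162 KRn × 0.6297 = 90.847839114 QRM
90.847839114 QRM × 1.071 = 97.298035691094 MYR
Net change: 97.298035691094 − 100 = -2.701964308906 MYR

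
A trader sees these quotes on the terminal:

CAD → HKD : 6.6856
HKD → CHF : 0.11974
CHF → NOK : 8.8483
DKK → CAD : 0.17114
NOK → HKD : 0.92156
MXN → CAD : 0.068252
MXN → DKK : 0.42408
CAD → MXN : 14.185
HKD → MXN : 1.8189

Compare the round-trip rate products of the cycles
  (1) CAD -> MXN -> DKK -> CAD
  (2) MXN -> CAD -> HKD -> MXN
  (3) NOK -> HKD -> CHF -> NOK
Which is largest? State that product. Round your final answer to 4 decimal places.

1.0295

(1) 14.185 × 0.42408 × 0.17114 = 1.02951
(2) 0.068252 × 6.6856 × 1.8189 = 0.82997
(3) 0.92156 × 0.11974 × 8.8483 = 0.97639
Highest is cycle (1) at 1.0295 (>1, arbitrage).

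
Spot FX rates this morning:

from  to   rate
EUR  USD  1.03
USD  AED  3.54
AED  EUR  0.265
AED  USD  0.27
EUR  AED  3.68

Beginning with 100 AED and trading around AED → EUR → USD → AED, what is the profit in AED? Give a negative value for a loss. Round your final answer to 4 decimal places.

-3.3757

100 AED × 0.265 = 26.5 EUR
26.5 EUR × 1.03 = 27.295 USD
27.295 USD × 3.54 = 96.6243 AED
Net change: 96.6243 − 100 = -3.3757 AED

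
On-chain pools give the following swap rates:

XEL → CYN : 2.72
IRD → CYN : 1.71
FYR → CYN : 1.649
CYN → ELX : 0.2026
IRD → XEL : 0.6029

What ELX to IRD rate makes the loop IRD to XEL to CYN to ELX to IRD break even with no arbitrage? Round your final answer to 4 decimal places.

Known legs of the cycle: 0.6029 × 2.72 × 0.2026 = 0.3322413088
For no arbitrage the full-cycle product must be 1, so the missing rate is 1 / 0.3322413088 ≈ 3.009861.

3.0099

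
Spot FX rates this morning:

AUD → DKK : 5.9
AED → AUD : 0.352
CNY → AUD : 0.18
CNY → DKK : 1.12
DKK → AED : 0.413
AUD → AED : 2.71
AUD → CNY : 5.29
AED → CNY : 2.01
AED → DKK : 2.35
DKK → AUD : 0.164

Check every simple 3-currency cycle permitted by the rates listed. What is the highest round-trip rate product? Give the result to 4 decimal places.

AUD→AED→DKK→AUD: 2.71 × 2.35 × 0.164 = 1.04443
AUD→AED→CNY→AUD: 2.71 × 2.01 × 0.18 = 0.98048
AUD→CNY→DKK→AUD: 5.29 × 1.12 × 0.164 = 0.97167
DKK→AED→CNY→DKK: 0.413 × 2.01 × 1.12 = 0.92975
AUD→DKK→AED→AUD: 5.9 × 0.413 × 0.352 = 0.85772
Maximum is AUD→AED→DKK→AUD at 1.0444; arbitrage exists.

1.0444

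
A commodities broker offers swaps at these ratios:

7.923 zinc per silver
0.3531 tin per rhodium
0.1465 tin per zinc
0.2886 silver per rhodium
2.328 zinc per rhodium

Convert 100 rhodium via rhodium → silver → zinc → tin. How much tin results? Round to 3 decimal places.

33.498

100 rhodium × 0.2886 = 28.86 silver
28.86 silver × 7.923 = 228.65778 zinc
228.65778 zinc × 0.1465 = 33.49836477 tin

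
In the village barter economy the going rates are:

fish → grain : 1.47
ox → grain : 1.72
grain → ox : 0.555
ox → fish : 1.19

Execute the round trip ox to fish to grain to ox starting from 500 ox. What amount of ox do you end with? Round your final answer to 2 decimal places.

500 ox × 1.19 = 595 fish
595 fish × 1.47 = 874.65 grain
874.65 grain × 0.555 = 485.43075 ox

485.43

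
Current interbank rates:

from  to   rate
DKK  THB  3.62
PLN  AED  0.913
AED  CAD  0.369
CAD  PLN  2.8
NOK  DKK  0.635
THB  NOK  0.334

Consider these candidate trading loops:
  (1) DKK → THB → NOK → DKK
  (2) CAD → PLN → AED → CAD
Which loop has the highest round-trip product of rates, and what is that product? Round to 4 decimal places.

(1) 3.62 × 0.334 × 0.635 = 0.76777
(2) 2.8 × 0.913 × 0.369 = 0.94331
Highest is cycle (2) at 0.9433 (≤1, no arbitrage).

0.9433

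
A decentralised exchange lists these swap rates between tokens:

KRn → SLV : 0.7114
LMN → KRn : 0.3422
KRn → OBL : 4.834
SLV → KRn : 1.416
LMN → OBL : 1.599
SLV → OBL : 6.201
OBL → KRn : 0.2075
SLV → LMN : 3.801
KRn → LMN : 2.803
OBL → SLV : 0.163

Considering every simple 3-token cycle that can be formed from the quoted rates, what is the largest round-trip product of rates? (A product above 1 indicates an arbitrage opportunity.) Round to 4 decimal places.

KRn→OBL→SLV→KRn: 4.834 × 0.163 × 1.416 = 1.11573
LMN→OBL→SLV→LMN: 1.599 × 0.163 × 3.801 = 0.99068
LMN→OBL→KRn→LMN: 1.599 × 0.2075 × 2.803 = 0.93001
LMN→KRn→SLV→LMN: 0.3422 × 0.7114 × 3.801 = 0.92532
KRn→SLV→OBL→KRn: 0.7114 × 6.201 × 0.2075 = 0.91536
Maximum is KRn→OBL→SLV→KRn at 1.1157; arbitrage exists.

1.1157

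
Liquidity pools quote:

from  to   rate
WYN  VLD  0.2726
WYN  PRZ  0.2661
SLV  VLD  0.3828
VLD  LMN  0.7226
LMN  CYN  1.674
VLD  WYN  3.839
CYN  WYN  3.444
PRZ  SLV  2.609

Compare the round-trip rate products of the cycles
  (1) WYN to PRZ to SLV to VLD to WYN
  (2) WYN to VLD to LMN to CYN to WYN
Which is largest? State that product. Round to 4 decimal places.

1.1356

(1) 0.2661 × 2.609 × 0.3828 × 3.839 = 1.02026
(2) 0.2726 × 0.7226 × 1.674 × 3.444 = 1.13564
Highest is cycle (2) at 1.1356 (>1, arbitrage).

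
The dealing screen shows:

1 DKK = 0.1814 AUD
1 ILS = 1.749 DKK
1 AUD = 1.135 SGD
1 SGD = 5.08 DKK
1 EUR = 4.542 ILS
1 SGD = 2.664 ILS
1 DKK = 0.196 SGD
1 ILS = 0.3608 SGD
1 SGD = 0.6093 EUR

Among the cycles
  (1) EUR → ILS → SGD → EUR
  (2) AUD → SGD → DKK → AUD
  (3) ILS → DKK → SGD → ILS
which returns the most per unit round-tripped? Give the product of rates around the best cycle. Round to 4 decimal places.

1.0459

(1) 4.542 × 0.3608 × 0.6093 = 0.99849
(2) 1.135 × 5.08 × 0.1814 = 1.04592
(3) 1.749 × 0.196 × 2.664 = 0.91323
Highest is cycle (2) at 1.0459 (>1, arbitrage).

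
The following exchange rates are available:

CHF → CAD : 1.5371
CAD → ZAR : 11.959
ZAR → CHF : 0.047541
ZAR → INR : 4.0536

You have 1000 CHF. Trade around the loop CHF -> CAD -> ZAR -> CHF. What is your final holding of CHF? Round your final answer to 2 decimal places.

1000 CHF × 1.5371 = 1537.1 CAD
1537.1 CAD × 11.959 = 18382.1789 ZAR
18382.1789 ZAR × 0.047541 = 873.9071670849 CHF

873.91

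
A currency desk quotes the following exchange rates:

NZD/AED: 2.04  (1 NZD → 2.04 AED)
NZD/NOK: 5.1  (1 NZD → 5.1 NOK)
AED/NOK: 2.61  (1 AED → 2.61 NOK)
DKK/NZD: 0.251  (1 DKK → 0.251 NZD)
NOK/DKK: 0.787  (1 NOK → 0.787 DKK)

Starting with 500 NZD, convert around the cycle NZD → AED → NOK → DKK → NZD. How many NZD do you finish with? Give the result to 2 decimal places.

525.88

500 NZD × 2.04 = 1020 AED
1020 AED × 2.61 = 2662.2 NOK
2662.2 NOK × 0.787 = 2095.1514 DKK
2095.1514 DKK × 0.251 = 525.8830014 NZD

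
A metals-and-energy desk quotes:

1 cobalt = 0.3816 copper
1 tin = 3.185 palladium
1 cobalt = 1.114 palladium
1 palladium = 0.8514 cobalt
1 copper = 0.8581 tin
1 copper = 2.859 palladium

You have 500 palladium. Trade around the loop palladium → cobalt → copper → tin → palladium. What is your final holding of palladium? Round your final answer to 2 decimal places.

500 palladium × 0.8514 = 425.7 cobalt
425.7 cobalt × 0.3816 = 162.44712 copper
162.44712 copper × 0.8581 = 139.395873672 tin
139.395873672 tin × 3.185 = 443.97585764532 palladium

443.98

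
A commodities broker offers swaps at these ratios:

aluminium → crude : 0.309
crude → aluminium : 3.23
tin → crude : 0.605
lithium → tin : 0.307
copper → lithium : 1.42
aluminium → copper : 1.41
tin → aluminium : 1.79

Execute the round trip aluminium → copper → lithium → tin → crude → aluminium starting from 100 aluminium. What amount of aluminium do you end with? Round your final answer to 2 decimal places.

120.12

100 aluminium × 1.41 = 141 copper
141 copper × 1.42 = 200.22 lithium
200.22 lithium × 0.307 = 61.46754 tin
61.46754 tin × 0.605 = 37.1878617 crude
37.1878617 crude × 3.23 = 120.116793291 aluminium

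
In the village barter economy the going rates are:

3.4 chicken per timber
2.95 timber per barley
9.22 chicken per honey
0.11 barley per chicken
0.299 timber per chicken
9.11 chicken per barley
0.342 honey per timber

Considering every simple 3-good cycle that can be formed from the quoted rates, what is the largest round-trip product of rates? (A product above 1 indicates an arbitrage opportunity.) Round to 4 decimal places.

timber→chicken→barley→timber: 3.4 × 0.11 × 2.95 = 1.10330
timber→honey→chicken→timber: 0.342 × 9.22 × 0.299 = 0.94282
Maximum is timber→chicken→barley→timber at 1.1033; arbitrage exists.

1.1033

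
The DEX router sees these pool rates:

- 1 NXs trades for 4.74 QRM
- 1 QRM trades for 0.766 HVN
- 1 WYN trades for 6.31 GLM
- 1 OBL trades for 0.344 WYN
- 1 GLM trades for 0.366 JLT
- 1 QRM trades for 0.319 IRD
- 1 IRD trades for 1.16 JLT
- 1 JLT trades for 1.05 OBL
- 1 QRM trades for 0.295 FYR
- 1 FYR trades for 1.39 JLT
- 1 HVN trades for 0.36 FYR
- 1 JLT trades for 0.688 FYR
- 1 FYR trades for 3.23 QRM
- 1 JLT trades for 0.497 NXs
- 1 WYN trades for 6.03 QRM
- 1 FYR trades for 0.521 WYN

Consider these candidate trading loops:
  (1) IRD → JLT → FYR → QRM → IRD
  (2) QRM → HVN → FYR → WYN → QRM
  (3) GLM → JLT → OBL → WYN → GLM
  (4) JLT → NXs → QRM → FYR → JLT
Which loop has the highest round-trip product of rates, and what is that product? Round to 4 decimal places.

0.9660

(1) 1.16 × 0.688 × 3.23 × 0.319 = 0.82232
(2) 0.766 × 0.36 × 0.521 × 6.03 = 0.86634
(3) 0.366 × 1.05 × 0.344 × 6.31 = 0.83418
(4) 0.497 × 4.74 × 0.295 × 1.39 = 0.96599
Highest is cycle (4) at 0.9660 (≤1, no arbitrage).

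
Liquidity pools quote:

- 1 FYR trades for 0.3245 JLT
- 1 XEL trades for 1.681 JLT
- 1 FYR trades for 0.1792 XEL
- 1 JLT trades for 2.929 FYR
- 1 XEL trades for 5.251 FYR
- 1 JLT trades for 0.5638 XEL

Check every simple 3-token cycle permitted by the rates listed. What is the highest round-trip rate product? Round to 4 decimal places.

JLT→XEL→FYR→JLT: 0.5638 × 5.251 × 0.3245 = 0.96069
JLT→FYR→XEL→JLT: 2.929 × 0.1792 × 1.681 = 0.88232
Maximum is JLT→XEL→FYR→JLT at 0.9607; no arbitrage — every cycle loses value.

0.9607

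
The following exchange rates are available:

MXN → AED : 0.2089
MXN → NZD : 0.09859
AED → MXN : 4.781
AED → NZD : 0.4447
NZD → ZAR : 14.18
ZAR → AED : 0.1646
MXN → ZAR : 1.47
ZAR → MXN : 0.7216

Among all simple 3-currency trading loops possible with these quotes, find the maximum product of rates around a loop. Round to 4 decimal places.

1.1568

ZAR→AED→MXN→ZAR: 0.1646 × 4.781 × 1.47 = 1.15682
ZAR→AED→NZD→ZAR: 0.1646 × 0.4447 × 14.18 = 1.03794
ZAR→MXN→NZD→ZAR: 0.7216 × 0.09859 × 14.18 = 1.00880
Maximum is ZAR→AED→MXN→ZAR at 1.1568; arbitrage exists.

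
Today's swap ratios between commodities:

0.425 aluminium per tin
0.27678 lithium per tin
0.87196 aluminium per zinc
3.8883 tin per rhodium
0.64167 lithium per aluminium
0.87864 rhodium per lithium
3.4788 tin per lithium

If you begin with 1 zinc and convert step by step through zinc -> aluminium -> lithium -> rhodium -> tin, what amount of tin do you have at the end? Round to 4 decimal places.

1.9115

1 zinc × 0.87196 = 0.87196 aluminium
0.87196 aluminium × 0.64167 = 0.5595105732 lithium
0.5595105732 lithium × 0.87864 = 0.491608370036448 rhodium
0.491608370036448 rhodium × 3.8883 = 1.9115208252127207584 tin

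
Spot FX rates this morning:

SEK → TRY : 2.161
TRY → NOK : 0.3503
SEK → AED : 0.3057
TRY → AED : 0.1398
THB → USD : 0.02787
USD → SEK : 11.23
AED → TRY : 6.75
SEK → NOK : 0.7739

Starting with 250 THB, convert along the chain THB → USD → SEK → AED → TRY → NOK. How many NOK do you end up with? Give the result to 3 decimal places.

250 THB × 0.02787 = 6.9675 USD
6.9675 USD × 11.23 = 78.245025 SEK
78.245025 SEK × 0.3057 = 23.9195041425 AED
23.9195041425 AED × 6.75 = 161.456652961875 TRY
161.456652961875 TRY × 0.3503 = 56.5582655325448125 NOK

56.558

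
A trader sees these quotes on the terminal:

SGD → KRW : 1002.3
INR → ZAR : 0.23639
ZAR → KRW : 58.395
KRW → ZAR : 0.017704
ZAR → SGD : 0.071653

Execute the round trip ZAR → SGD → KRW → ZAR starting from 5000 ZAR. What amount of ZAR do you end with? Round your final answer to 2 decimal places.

5000 ZAR × 0.071653 = 358.265 SGD
358.265 SGD × 1002.3 = 359089.0095 KRW
359089.0095 KRW × 0.017704 = 6357.311824188 ZAR

6357.31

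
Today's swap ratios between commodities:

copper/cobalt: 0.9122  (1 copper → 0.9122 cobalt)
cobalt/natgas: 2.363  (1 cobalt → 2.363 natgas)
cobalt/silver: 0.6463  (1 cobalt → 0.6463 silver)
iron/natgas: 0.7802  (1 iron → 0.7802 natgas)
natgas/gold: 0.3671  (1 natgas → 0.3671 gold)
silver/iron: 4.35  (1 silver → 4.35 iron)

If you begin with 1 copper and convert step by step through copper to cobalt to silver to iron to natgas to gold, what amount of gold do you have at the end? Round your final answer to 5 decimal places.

0.73452

1 copper × 0.9122 = 0.9122 cobalt
0.9122 cobalt × 0.6463 = 0.58955486 silver
0.58955486 silver × 4.35 = 2.564563641 iron
2.564563641 iron × 0.7802 = 2.0008725527082 natgas
2.0008725527082 natgas × 0.3671 = 0.73452031409918022 gold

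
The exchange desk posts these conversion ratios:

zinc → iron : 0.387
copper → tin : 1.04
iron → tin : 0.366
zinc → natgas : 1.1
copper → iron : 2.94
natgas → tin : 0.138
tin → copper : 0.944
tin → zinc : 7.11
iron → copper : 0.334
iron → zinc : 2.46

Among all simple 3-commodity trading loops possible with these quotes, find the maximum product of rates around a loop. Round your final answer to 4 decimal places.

tin→zinc→natgas→tin: 7.11 × 1.1 × 0.138 = 1.07930
tin→copper→iron→tin: 0.944 × 2.94 × 0.366 = 1.01578
tin→zinc→iron→tin: 7.11 × 0.387 × 0.366 = 1.00707
Maximum is tin→zinc→natgas→tin at 1.0793; arbitrage exists.

1.0793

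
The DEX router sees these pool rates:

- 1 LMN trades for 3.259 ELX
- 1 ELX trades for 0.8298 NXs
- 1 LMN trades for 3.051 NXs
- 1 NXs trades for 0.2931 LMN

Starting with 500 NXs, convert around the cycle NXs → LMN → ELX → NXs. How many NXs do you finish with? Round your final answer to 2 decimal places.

396.32

500 NXs × 0.2931 = 146.55 LMN
146.55 LMN × 3.259 = 477.60645 ELX
477.60645 ELX × 0.8298 = 396.31783221 NXs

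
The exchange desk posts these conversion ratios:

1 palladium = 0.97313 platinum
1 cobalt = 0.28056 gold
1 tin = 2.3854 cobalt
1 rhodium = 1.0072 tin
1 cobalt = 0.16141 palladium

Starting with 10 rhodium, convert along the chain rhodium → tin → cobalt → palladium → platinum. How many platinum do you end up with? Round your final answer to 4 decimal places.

10 rhodium × 1.0072 = 10.072 tin
10.072 tin × 2.3854 = 24.0257488 cobalt
24.0257488 cobalt × 0.16141 = 3.877996113808 palladium
3.877996113808 palladium × 0.97313 = 3.77379435822997904 platinum

3.7738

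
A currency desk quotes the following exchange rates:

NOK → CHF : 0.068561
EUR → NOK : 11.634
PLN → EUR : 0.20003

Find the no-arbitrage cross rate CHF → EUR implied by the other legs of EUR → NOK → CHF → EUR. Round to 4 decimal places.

1.2537

Known legs of the cycle: 11.634 × 0.068561 = 0.797638674
For no arbitrage the full-cycle product must be 1, so the missing rate is 1 / 0.797638674 ≈ 1.253700.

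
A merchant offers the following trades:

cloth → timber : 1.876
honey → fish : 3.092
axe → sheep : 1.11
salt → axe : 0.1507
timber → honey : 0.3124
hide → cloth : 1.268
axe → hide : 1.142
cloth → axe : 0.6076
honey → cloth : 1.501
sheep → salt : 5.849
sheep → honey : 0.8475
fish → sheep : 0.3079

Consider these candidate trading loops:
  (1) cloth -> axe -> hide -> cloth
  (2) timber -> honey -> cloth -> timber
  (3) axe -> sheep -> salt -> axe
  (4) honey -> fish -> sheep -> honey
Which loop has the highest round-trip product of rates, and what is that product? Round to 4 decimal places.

0.9784

(1) 0.6076 × 1.142 × 1.268 = 0.87984
(2) 0.3124 × 1.501 × 1.876 = 0.87968
(3) 1.11 × 5.849 × 0.1507 = 0.97840
(4) 3.092 × 0.3079 × 0.8475 = 0.80684
Highest is cycle (3) at 0.9784 (≤1, no arbitrage).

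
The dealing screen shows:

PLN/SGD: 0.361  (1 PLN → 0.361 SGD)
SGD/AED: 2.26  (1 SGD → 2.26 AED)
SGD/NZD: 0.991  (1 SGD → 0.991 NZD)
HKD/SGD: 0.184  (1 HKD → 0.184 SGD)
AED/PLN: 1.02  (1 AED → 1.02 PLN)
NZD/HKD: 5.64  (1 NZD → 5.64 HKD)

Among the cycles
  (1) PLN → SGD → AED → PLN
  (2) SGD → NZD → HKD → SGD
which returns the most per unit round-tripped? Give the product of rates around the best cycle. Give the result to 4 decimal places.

1.0284

(1) 0.361 × 2.26 × 1.02 = 0.83218
(2) 0.991 × 5.64 × 0.184 = 1.02842
Highest is cycle (2) at 1.0284 (>1, arbitrage).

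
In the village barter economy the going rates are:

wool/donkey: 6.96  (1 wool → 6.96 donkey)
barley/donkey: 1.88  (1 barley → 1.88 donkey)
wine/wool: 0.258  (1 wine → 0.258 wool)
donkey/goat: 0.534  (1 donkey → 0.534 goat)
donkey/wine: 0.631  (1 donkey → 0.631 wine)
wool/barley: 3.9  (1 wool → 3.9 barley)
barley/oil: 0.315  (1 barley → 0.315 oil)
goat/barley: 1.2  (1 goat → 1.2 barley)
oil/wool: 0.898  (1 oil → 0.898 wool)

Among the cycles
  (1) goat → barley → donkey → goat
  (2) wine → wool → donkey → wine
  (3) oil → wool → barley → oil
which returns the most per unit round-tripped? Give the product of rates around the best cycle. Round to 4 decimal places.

(1) 1.2 × 1.88 × 0.534 = 1.20470
(2) 0.258 × 6.96 × 0.631 = 1.13307
(3) 0.898 × 3.9 × 0.315 = 1.10319
Highest is cycle (1) at 1.2047 (>1, arbitrage).

1.2047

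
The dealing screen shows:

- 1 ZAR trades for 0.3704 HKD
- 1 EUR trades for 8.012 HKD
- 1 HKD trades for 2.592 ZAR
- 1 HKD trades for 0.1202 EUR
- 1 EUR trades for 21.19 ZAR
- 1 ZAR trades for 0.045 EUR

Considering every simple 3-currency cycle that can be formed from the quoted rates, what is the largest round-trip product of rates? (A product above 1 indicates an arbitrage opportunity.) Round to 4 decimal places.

EUR→ZAR→HKD→EUR: 21.19 × 0.3704 × 0.1202 = 0.94342
EUR→HKD→ZAR→EUR: 8.012 × 2.592 × 0.045 = 0.93452
Maximum is EUR→ZAR→HKD→EUR at 0.9434; no arbitrage — every cycle loses value.

0.9434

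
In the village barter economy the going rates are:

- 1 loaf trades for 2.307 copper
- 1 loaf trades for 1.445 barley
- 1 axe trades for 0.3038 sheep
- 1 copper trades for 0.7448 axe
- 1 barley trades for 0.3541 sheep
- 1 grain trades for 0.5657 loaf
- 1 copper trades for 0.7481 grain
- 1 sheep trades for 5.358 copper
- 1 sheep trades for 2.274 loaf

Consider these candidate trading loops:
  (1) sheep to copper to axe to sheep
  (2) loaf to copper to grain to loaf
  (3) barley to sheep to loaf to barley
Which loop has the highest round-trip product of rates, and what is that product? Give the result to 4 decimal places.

1.2124

(1) 5.358 × 0.7448 × 0.3038 = 1.21236
(2) 2.307 × 0.7481 × 0.5657 = 0.97632
(3) 0.3541 × 2.274 × 1.445 = 1.16355
Highest is cycle (1) at 1.2124 (>1, arbitrage).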